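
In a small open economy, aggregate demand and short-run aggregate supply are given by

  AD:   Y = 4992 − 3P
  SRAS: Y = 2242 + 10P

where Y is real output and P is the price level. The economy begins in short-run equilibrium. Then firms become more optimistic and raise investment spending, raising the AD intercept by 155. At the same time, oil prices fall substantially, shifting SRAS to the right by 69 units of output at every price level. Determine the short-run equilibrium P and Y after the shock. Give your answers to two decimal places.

After both shocks: AD is Y = 5147 − 3P and SRAS is Y = 2311 + 10P.
Setting them equal: 2836 = 13P, so P = 218.15.
Substituting into AD, Y = 4492.54.

P = 218.15, Y = 4492.54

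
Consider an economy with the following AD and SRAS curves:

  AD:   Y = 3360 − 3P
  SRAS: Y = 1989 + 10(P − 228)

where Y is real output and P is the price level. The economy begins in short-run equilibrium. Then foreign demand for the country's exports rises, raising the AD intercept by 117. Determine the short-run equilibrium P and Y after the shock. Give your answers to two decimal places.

This is a positive demand shock: AD shifts right.
New AD: Y = 3477 − 3P.
SRAS can be written Y = 10P − 291.
Set AD = SRAS: 3477 − 3P = 10P − 291, so 3768 = 13P and P = 289.85.
Substituting into AD, Y = 2607.46.

P = 289.85, Y = 2607.46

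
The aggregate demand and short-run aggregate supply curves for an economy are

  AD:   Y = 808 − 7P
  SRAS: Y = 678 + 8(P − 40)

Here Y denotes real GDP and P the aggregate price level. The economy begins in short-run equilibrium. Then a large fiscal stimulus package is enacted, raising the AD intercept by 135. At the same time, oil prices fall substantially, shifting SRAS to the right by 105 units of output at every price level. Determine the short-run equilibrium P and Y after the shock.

P = 32, Y = 719

After both shocks: AD is Y = 943 − 7P and SRAS is Y = 463 + 8P.
Setting them equal: 480 = 15P, so P = 32.
Y = 943 − 7·32 = 719.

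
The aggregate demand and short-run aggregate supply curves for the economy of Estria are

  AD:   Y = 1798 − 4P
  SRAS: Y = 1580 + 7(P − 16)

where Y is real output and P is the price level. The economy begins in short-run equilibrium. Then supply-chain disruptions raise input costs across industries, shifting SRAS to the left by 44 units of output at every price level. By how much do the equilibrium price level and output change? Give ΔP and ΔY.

ΔP = +4, ΔY = -16

This is a negative supply shock: SRAS shifts left.
New SRAS: Y = 1424 + 7P.
Set AD = SRAS: 1798 − 4P = 1424 + 7P, so 374 = 11P and P = 34.
Y = 1798 − 4·34 = 1662.
Initially P = 30, Y = 1678, so ΔP = +4 and ΔY = -16.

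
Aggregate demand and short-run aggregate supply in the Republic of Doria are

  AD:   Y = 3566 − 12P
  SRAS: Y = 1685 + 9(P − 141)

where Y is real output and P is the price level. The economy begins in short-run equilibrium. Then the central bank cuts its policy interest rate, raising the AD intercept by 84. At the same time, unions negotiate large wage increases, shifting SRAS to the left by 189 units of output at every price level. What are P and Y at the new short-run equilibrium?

After both shocks: AD is Y = 3650 − 12P and SRAS is Y = 227 + 9P.
Setting them equal: 3423 = 21P, so P = 163.
Y = 3650 − 12·163 = 1694.

P = 163, Y = 1694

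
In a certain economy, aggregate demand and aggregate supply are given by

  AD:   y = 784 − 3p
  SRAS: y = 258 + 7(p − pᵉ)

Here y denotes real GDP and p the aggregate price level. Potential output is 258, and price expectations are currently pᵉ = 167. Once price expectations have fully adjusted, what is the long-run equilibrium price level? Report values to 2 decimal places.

Short run: with pᵉ = 167, SRAS is y = 7p − 911. Setting AD = SRAS gives 1695 = 10p, so p = 169.50 and y = 784 − 3p = 275.50.
Output 275.50 is above potential 258, so over time expected prices rise and SRAS shifts left until y returns to 258.
Long run: y = 258 on the AD curve gives 258 = 784 − 3p, so p = 175.33.

Long-run p = 175.33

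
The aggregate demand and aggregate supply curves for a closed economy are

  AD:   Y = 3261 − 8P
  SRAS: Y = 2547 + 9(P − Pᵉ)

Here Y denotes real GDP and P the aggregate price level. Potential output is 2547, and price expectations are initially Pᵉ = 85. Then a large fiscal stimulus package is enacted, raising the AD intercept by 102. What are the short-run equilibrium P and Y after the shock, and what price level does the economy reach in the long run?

AD shifts right: new AD is Y = 3363 − 8P. With Pᵉ = 85, SRAS is Y = 1782 + 9P.
Short run: 3363 − 8P = 1782 + 9P gives 1581 = 17P, so P = 93 and Y = 3363 − 8·93 = 2619.
Y = 2619 is above potential 2547; expectations adjust and SRAS shifts left until Y = 2547.
Long run: on the new AD curve, 2547 = 3363 − 8P gives P = 102.

Short run: P = 93, Y = 2619. Long run: P = 102.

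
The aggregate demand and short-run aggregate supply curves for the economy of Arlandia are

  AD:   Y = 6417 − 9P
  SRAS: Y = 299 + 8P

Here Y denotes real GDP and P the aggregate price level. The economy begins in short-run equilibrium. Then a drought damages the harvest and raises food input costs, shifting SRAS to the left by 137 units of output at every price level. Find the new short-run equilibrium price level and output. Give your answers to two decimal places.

This is a negative supply shock: SRAS shifts left.
New SRAS: Y = 162 + 8P.
Set AD = SRAS: 6417 − 9P = 162 + 8P, so 6255 = 17P and P = 367.94.
Substituting into AD, Y = 3105.53.

P = 367.94, Y = 3105.53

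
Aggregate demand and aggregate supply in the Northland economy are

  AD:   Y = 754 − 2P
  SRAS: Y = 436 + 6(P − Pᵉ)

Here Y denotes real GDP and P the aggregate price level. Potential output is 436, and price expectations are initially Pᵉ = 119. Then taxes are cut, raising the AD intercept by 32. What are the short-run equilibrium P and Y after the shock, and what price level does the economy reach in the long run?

AD shifts right: new AD is Y = 786 − 2P. With Pᵉ = 119, SRAS is Y = 6P − 278.
Short run: 786 − 2P = 6P − 278 gives 1064 = 8P, so P = 133 and Y = 786 − 2·133 = 520.
Y = 520 is above potential 436; expectations adjust and SRAS shifts left until Y = 436.
Long run: on the new AD curve, 436 = 786 − 2P gives P = 175.

Short run: P = 133, Y = 520. Long run: P = 175.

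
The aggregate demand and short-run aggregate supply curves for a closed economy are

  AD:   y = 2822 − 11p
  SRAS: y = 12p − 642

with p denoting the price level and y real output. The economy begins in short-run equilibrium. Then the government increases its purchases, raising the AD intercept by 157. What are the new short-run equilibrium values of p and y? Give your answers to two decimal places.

p = 157.43, y = 1247.22

This is a positive demand shock: AD shifts right.
New AD: y = 2979 − 11p.
Set AD = SRAS: 2979 − 11p = 12p − 642, so 3621 = 23p and p = 157.43.
Substituting into AD, y = 1247.22.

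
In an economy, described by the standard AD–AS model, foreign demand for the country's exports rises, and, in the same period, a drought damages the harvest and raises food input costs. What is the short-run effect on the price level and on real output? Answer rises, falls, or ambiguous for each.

The first event is a positive demand shock: AD shifts right, which by itself pushes P up and Y up.
The second is an adverse supply shock: SRAS shifts left, which by itself pushes P up and Y down.
Both shocks push P up, so P rises. The two shocks push Y in opposite directions, so the effect on Y is ambiguous.

Price level: rises; output: ambiguous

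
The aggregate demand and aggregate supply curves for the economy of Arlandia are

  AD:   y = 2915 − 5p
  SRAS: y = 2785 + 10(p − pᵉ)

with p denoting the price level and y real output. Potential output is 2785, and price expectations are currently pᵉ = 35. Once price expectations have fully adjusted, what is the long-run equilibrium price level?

Long-run p = 26

Short run: with pᵉ = 35, SRAS is y = 2435 + 10p. Setting AD = SRAS gives 480 = 15p, so p = 32 and y = 2915 − 5·32 = 2755.
Output 2755 is below potential 2785, so over time expected prices fall and SRAS shifts right until y returns to 2785.
Long run: y = 2785 on the AD curve gives 2785 = 2915 − 5p, so p = 26.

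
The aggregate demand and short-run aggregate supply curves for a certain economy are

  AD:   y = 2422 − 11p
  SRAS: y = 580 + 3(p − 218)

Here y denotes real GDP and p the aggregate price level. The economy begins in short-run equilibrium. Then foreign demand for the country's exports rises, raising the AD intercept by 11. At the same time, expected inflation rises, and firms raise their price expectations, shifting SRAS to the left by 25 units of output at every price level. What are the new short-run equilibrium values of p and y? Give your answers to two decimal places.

After both shocks: AD is y = 2433 − 11p and SRAS is y = 3p − 99.
Setting them equal: 2532 = 14p, so p = 180.86.
Substituting into AD, y = 443.57.

p = 180.86, y = 443.57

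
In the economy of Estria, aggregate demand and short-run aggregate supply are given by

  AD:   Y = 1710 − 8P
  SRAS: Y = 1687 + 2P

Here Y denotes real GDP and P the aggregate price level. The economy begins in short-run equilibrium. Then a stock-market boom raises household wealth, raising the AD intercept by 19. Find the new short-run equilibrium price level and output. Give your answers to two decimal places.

This is a positive demand shock: AD shifts right.
New AD: Y = 1729 − 8P.
Set AD = SRAS: 1729 − 8P = 1687 + 2P, so 42 = 10P and P = 4.20.
Substituting into AD, Y = 1695.40.

P = 4.20, Y = 1695.40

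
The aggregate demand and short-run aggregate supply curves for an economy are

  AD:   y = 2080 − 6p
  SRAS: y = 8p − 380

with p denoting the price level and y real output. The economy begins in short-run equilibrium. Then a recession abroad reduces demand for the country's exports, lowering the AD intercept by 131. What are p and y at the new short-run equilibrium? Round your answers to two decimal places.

This is a negative demand shock: AD shifts left.
New AD: y = 1949 − 6p.
Set AD = SRAS: 1949 − 6p = 8p − 380, so 2329 = 14p and p = 166.36.
Substituting into AD, y = 950.86.

p = 166.36, y = 950.86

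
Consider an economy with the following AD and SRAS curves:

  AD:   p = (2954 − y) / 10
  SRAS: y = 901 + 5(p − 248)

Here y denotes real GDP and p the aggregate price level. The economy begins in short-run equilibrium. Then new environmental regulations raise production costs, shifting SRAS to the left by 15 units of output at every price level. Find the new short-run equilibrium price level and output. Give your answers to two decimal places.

This is a negative supply shock: SRAS shifts left.
New SRAS: y = 5p − 354.
Set AD = SRAS: 2954 − 10p = 5p − 354, so 3308 = 15p and p = 220.53.
Substituting into AD, y = 748.67.

p = 220.53, y = 748.67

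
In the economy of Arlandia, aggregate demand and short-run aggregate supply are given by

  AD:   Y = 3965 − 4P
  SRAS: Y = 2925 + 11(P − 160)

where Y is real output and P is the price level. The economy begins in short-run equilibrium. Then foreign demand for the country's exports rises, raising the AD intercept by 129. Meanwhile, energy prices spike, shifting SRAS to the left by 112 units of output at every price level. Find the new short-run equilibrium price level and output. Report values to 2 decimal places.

P = 202.73, Y = 3283.07

After both shocks: AD is Y = 4094 − 4P and SRAS is Y = 1053 + 11P.
Setting them equal: 3041 = 15P, so P = 202.73.
Substituting into AD, Y = 3283.07.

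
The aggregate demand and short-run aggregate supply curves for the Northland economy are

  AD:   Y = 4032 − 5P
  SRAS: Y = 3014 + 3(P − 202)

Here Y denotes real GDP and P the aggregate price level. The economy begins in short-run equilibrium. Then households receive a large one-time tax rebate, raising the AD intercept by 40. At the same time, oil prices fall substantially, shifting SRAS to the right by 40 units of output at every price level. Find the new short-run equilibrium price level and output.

P = 203, Y = 3057

After both shocks: AD is Y = 4072 − 5P and SRAS is Y = 2448 + 3P.
Setting them equal: 1624 = 8P, so P = 203.
Y = 4072 − 5·203 = 3057.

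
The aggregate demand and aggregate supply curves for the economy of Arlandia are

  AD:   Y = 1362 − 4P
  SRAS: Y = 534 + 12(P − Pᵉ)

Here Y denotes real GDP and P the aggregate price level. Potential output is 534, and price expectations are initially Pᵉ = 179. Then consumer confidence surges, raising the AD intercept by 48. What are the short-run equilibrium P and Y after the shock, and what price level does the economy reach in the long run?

Short run: P = 189, Y = 654. Long run: P = 219.

AD shifts right: new AD is Y = 1410 − 4P. With Pᵉ = 179, SRAS is Y = 12P − 1614.
Short run: 1410 − 4P = 12P − 1614 gives 3024 = 16P, so P = 189 and Y = 1410 − 4·189 = 654.
Y = 654 is above potential 534; expectations adjust and SRAS shifts left until Y = 534.
Long run: on the new AD curve, 534 = 1410 − 4P gives P = 219.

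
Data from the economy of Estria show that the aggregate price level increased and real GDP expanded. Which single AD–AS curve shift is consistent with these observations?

P rose and Y rose. An AD shift moves P and Y in the same direction; an SRAS shift moves them in opposite directions.
Here P and Y moved in the same direction, so the AD curve shifted.
Since Y rose, AD shifted right.

AD shifted right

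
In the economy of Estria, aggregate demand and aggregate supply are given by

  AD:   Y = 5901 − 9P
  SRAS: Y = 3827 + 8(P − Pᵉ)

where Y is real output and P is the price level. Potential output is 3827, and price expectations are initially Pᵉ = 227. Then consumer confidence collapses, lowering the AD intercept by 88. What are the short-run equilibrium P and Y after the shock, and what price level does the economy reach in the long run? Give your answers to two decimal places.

Short run: P = 223.65, Y = 3800.18. Long run: P = 220.67.

AD shifts left: new AD is Y = 5813 − 9P. With Pᵉ = 227, SRAS is Y = 2011 + 8P.
Short run: 5813 − 9P = 2011 + 8P gives 3802 = 17P, so P = 223.65 and Y = 5813 − 9P = 3800.18.
Y = 3800.18 is below potential 3827; expectations adjust and SRAS shifts right until Y = 3827.
Long run: on the new AD curve, 3827 = 5813 − 9P gives P = 220.67.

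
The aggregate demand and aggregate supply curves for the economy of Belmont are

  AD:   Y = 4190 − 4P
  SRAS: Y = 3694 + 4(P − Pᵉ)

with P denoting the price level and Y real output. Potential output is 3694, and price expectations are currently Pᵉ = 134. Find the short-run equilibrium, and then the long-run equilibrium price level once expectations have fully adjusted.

Short run: with Pᵉ = 134, SRAS is Y = 3158 + 4P. Setting AD = SRAS gives 1032 = 8P, so P = 129 and Y = 4190 − 4·129 = 3674.
Output 3674 is below potential 3694, so over time expected prices fall and SRAS shifts right until Y returns to 3694.
Long run: Y = 3694 on the AD curve gives 3694 = 4190 − 4P, so P = 124.

Short run: P = 129, Y = 3674. Long run: P = 124.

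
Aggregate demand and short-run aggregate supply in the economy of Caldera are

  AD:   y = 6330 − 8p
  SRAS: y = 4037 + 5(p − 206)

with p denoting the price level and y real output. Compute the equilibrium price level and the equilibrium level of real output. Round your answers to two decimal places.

p = 255.62, y = 4285.08

Write SRAS as y = 4037 + 5p − 1030 = 3007 + 5p.
Set AD = SRAS: 6330 − 8p = 3007 + 5p, so 3323 = 13p and p = 255.62.
Substituting into AD, y = 6330 − 8p = 4285.08.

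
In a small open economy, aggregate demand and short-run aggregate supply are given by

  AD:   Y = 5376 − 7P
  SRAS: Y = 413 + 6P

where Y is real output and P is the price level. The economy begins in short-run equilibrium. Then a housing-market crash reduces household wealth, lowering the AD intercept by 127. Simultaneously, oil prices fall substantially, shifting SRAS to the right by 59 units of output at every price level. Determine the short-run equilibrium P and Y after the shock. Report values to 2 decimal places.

After both shocks: AD is Y = 5249 − 7P and SRAS is Y = 472 + 6P.
Setting them equal: 4777 = 13P, so P = 367.46.
Substituting into AD, Y = 2676.77.

P = 367.46, Y = 2676.77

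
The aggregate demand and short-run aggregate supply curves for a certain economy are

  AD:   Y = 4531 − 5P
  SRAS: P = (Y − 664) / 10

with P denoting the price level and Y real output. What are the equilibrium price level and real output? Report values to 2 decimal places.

Rearrange SRAS to Y = 664 + 10P.
Set AD = SRAS: 4531 − 5P = 664 + 10P, so 3867 = 15P and P = 257.80.
Substituting into AD, Y = 4531 − 5P = 3242.00.

P = 257.80, Y = 3242.00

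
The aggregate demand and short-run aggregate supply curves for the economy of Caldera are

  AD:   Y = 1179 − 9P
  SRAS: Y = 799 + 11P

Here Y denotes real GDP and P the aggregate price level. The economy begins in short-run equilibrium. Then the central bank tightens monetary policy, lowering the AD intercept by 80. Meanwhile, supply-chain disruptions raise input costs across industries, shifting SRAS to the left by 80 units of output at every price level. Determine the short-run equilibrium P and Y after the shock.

After both shocks: AD is Y = 1099 − 9P and SRAS is Y = 719 + 11P.
Setting them equal: 380 = 20P, so P = 19.
Y = 1099 − 9·19 = 928.

P = 19, Y = 928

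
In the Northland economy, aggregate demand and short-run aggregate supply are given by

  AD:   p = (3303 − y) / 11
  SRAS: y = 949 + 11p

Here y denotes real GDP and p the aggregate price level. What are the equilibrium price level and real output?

p = 107, y = 2126

Rearrange AD to y = 3303 − 11p.
Set AD = SRAS: 3303 − 11p = 949 + 11p, so 2354 = 22p and p = 107.
Then y = 3303 − 11·107 = 2126.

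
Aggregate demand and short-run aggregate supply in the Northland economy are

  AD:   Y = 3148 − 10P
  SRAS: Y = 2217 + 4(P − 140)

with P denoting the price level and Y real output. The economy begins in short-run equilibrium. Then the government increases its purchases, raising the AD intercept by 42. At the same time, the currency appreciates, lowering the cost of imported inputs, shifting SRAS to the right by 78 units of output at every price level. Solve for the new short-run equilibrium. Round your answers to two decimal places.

After both shocks: AD is Y = 3190 − 10P and SRAS is Y = 1735 + 4P.
Setting them equal: 1455 = 14P, so P = 103.93.
Substituting into AD, Y = 2150.71.

P = 103.93, Y = 2150.71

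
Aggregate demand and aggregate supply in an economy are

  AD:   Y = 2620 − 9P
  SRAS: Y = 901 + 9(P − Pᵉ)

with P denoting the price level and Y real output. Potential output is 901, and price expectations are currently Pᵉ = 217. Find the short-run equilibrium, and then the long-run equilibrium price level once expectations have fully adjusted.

Short run: P = 204, Y = 784. Long run: P = 191.

Short run: with Pᵉ = 217, SRAS is Y = 9P − 1052. Setting AD = SRAS gives 3672 = 18P, so P = 204 and Y = 2620 − 9·204 = 784.
Output 784 is below potential 901, so over time expected prices fall and SRAS shifts right until Y returns to 901.
Long run: Y = 901 on the AD curve gives 901 = 2620 − 9P, so P = 191.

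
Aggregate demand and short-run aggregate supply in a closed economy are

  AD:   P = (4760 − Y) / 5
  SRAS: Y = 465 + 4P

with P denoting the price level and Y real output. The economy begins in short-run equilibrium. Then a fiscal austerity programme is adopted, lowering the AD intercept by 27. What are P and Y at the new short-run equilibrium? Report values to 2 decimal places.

This is a negative demand shock: AD shifts left.
New AD: Y = 4733 − 5P.
Set AD = SRAS: 4733 − 5P = 465 + 4P, so 4268 = 9P and P = 474.22.
Substituting into AD, Y = 2361.89.

P = 474.22, Y = 2361.89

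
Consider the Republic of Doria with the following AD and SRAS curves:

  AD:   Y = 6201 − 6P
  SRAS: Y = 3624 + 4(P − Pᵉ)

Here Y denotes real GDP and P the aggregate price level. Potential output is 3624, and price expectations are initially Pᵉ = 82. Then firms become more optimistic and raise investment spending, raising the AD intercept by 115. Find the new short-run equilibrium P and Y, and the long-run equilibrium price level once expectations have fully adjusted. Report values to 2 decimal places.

AD shifts right: new AD is Y = 6316 − 6P. With Pᵉ = 82, SRAS is Y = 3296 + 4P.
Short run: 6316 − 6P = 3296 + 4P gives 3020 = 10P, so P = 302.00 and Y = 6316 − 6P = 4504.00.
Y = 4504.00 is above potential 3624; expectations adjust and SRAS shifts left until Y = 3624.
Long run: on the new AD curve, 3624 = 6316 − 6P gives P = 448.67.

Short run: P = 302.00, Y = 4504.00. Long run: P = 448.67.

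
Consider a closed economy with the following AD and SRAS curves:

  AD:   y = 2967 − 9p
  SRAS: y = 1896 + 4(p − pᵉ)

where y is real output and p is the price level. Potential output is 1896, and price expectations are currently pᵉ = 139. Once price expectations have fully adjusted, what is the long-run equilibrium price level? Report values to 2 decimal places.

Long-run p = 119.00

Short run: with pᵉ = 139, SRAS is y = 1340 + 4p. Setting AD = SRAS gives 1627 = 13p, so p = 125.15 and y = 2967 − 9p = 1840.62.
Output 1840.62 is below potential 1896, so over time expected prices fall and SRAS shifts right until y returns to 1896.
Long run: y = 1896 on the AD curve gives 1896 = 2967 − 9p, so p = 119.00.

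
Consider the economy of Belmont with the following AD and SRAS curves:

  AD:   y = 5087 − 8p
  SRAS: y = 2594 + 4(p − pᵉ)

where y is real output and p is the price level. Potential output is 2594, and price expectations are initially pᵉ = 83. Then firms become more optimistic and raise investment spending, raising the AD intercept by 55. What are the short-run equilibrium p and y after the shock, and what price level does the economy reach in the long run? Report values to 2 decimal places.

Short run: p = 240.00, y = 3222.00. Long run: p = 318.50.

AD shifts right: new AD is y = 5142 − 8p. With pᵉ = 83, SRAS is y = 2262 + 4p.
Short run: 5142 − 8p = 2262 + 4p gives 2880 = 12p, so p = 240.00 and y = 5142 − 8p = 3222.00.
y = 3222.00 is above potential 2594; expectations adjust and SRAS shifts left until y = 2594.
Long run: on the new AD curve, 2594 = 5142 − 8p gives p = 318.50.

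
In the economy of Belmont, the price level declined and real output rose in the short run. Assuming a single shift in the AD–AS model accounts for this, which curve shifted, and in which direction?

P fell and Y rose. An AD shift moves P and Y in the same direction; an SRAS shift moves them in opposite directions.
Here P and Y moved in opposite directions, so the SRAS curve shifted.
Since Y rose, SRAS shifted right.

SRAS shifted right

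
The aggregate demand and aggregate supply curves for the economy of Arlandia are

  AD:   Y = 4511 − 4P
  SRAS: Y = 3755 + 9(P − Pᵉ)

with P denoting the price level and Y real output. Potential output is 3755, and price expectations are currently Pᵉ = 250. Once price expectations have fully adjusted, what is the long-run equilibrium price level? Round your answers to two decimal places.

Short run: with Pᵉ = 250, SRAS is Y = 1505 + 9P. Setting AD = SRAS gives 3006 = 13P, so P = 231.23 and Y = 4511 − 4P = 3586.08.
Output 3586.08 is below potential 3755, so over time expected prices fall and SRAS shifts right until Y returns to 3755.
Long run: Y = 3755 on the AD curve gives 3755 = 4511 − 4P, so P = 189.00.

Long-run P = 189.00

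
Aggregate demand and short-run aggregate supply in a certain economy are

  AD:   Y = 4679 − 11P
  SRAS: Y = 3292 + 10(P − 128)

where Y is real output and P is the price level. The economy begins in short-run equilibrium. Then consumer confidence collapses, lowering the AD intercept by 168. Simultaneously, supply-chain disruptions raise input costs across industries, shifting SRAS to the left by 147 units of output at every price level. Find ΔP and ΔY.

After both shocks: AD is Y = 4511 − 11P and SRAS is Y = 1865 + 10P.
Setting them equal: 2646 = 21P, so P = 126.
Y = 4511 − 11·126 = 3125.
Initially P = 127, Y = 3282, so ΔP = -1 and ΔY = -157.

ΔP = -1, ΔY = -157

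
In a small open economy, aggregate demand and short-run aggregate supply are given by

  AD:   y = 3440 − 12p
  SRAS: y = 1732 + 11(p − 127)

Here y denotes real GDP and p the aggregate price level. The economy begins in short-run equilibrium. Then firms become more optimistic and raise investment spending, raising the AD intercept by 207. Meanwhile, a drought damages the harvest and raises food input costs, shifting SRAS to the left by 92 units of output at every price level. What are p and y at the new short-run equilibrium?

After both shocks: AD is y = 3647 − 12p and SRAS is y = 243 + 11p.
Setting them equal: 3404 = 23p, so p = 148.
y = 3647 − 12·148 = 1871.

p = 148, y = 1871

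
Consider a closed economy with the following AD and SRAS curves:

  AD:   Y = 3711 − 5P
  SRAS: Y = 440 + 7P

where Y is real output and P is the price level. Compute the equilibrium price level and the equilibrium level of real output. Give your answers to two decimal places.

Set AD = SRAS: 3711 − 5P = 440 + 7P, so 3271 = 12P and P = 272.58.
Substituting into AD, Y = 3711 − 5P = 2348.08.

P = 272.58, Y = 2348.08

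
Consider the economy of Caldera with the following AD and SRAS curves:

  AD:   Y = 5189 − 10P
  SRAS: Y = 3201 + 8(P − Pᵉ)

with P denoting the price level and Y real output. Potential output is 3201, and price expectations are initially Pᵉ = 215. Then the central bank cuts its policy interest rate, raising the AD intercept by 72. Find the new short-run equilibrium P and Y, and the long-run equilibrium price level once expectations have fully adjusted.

AD shifts right: new AD is Y = 5261 − 10P. With Pᵉ = 215, SRAS is Y = 1481 + 8P.
Short run: 5261 − 10P = 1481 + 8P gives 3780 = 18P, so P = 210 and Y = 5261 − 10·210 = 3161.
Y = 3161 is below potential 3201; expectations adjust and SRAS shifts right until Y = 3201.
Long run: on the new AD curve, 3201 = 5261 − 10P gives P = 206.

Short run: P = 210, Y = 3161. Long run: P = 206.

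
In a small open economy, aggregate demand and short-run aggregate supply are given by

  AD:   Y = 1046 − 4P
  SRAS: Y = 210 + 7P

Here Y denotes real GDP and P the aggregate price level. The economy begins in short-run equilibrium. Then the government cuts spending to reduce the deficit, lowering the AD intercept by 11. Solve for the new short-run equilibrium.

P = 75, Y = 735

This is a negative demand shock: AD shifts left.
New AD: Y = 1035 − 4P.
Set AD = SRAS: 1035 − 4P = 210 + 7P, so 825 = 11P and P = 75.
Y = 1035 − 4·75 = 735.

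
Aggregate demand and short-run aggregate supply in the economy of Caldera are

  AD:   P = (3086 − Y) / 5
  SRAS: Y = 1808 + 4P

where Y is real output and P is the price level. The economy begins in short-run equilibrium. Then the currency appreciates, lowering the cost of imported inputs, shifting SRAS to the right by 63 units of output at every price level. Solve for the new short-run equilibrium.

This is a positive supply shock: SRAS shifts right.
New SRAS: Y = 1871 + 4P.
Set AD = SRAS: 3086 − 5P = 1871 + 4P, so 1215 = 9P and P = 135.
Y = 3086 − 5·135 = 2411.

P = 135, Y = 2411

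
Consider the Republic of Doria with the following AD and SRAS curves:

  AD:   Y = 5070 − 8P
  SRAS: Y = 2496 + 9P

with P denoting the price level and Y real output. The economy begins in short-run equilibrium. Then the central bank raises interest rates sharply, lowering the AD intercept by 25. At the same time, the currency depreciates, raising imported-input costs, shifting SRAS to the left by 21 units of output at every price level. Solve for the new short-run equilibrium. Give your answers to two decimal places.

After both shocks: AD is Y = 5045 − 8P and SRAS is Y = 2475 + 9P.
Setting them equal: 2570 = 17P, so P = 151.18.
Substituting into AD, Y = 3835.59.

P = 151.18, Y = 3835.59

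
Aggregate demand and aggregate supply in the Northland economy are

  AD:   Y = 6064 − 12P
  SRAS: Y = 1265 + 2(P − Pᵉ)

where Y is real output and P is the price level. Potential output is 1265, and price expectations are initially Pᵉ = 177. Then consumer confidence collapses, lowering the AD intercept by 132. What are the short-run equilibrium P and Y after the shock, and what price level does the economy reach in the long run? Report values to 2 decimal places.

AD shifts left: new AD is Y = 5932 − 12P. With Pᵉ = 177, SRAS is Y = 911 + 2P.
Short run: 5932 − 12P = 911 + 2P gives 5021 = 14P, so P = 358.64 and Y = 5932 − 12P = 1628.29.
Y = 1628.29 is above potential 1265; expectations adjust and SRAS shifts left until Y = 1265.
Long run: on the new AD curve, 1265 = 5932 − 12P gives P = 388.92.

Short run: P = 358.64, Y = 1628.29. Long run: P = 388.92.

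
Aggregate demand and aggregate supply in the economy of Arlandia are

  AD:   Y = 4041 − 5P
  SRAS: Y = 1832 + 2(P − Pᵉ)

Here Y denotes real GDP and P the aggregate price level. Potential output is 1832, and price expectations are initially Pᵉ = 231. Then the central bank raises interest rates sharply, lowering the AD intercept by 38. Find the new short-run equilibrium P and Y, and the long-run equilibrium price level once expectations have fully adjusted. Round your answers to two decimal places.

AD shifts left: new AD is Y = 4003 − 5P. With Pᵉ = 231, SRAS is Y = 1370 + 2P.
Short run: 4003 − 5P = 1370 + 2P gives 2633 = 7P, so P = 376.14 and Y = 4003 − 5P = 2122.29.
Y = 2122.29 is above potential 1832; expectations adjust and SRAS shifts left until Y = 1832.
Long run: on the new AD curve, 1832 = 4003 − 5P gives P = 434.20.

Short run: P = 376.14, Y = 2122.29. Long run: P = 434.20.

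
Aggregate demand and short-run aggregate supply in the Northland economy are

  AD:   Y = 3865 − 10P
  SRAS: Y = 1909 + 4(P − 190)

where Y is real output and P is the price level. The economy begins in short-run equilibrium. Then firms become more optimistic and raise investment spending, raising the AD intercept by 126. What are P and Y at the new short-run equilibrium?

This is a positive demand shock: AD shifts right.
New AD: Y = 3991 − 10P.
SRAS can be written Y = 1149 + 4P.
Set AD = SRAS: 3991 − 10P = 1149 + 4P, so 2842 = 14P and P = 203.
Y = 3991 − 10·203 = 1961.

P = 203, Y = 1961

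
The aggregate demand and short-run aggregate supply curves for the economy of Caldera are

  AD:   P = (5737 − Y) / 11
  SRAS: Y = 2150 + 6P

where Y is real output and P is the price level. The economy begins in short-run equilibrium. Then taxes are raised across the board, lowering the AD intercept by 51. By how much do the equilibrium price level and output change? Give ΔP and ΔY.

ΔP = -3, ΔY = -18

This is a negative demand shock: AD shifts left.
New AD: Y = 5686 − 11P.
Set AD = SRAS: 5686 − 11P = 2150 + 6P, so 3536 = 17P and P = 208.
Y = 5686 − 11·208 = 3398.
Initially P = 211, Y = 3416, so ΔP = -3 and ΔY = -18.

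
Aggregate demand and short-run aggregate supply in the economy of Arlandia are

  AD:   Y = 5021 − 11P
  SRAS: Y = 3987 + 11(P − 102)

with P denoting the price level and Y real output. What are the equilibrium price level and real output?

P = 98, Y = 3943

Write SRAS as Y = 3987 + 11P − 1122 = 2865 + 11P.
Set AD = SRAS: 5021 − 11P = 2865 + 11P, so 2156 = 22P and P = 98.
Then Y = 5021 − 11·98 = 3943.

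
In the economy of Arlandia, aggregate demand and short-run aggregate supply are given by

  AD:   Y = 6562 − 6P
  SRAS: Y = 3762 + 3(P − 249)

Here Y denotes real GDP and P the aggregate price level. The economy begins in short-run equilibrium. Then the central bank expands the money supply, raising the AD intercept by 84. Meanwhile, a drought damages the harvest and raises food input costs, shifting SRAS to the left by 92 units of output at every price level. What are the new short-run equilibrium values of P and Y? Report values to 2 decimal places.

After both shocks: AD is Y = 6646 − 6P and SRAS is Y = 2923 + 3P.
Setting them equal: 3723 = 9P, so P = 413.67.
Substituting into AD, Y = 4164.00.

P = 413.67, Y = 4164.00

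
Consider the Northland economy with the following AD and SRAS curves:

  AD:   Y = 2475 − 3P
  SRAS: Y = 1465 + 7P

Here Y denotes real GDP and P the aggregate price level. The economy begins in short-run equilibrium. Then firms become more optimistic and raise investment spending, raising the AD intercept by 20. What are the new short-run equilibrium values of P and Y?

P = 103, Y = 2186

This is a positive demand shock: AD shifts right.
New AD: Y = 2495 − 3P.
Set AD = SRAS: 2495 − 3P = 1465 + 7P, so 1030 = 10P and P = 103.
Y = 2495 − 3·103 = 2186.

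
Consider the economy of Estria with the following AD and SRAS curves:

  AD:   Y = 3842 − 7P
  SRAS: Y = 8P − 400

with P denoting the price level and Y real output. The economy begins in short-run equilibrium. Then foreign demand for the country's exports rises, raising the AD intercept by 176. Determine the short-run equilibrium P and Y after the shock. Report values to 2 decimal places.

This is a positive demand shock: AD shifts right.
New AD: Y = 4018 − 7P.
Set AD = SRAS: 4018 − 7P = 8P − 400, so 4418 = 15P and P = 294.53.
Substituting into AD, Y = 1956.27.

P = 294.53, Y = 1956.27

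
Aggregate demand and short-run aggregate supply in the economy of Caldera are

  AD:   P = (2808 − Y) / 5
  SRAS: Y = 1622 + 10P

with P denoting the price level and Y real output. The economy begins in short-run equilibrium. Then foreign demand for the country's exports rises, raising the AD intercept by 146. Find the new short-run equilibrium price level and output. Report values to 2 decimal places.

This is a positive demand shock: AD shifts right.
New AD: Y = 2954 − 5P.
Set AD = SRAS: 2954 − 5P = 1622 + 10P, so 1332 = 15P and P = 88.80.
Substituting into AD, Y = 2510.00.

P = 88.80, Y = 2510.00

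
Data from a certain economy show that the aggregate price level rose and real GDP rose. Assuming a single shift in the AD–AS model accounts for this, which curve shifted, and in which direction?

AD shifted right

P rose and Y rose. An AD shift moves P and Y in the same direction; an SRAS shift moves them in opposite directions.
Here P and Y moved in the same direction, so the AD curve shifted.
Since Y rose, AD shifted right.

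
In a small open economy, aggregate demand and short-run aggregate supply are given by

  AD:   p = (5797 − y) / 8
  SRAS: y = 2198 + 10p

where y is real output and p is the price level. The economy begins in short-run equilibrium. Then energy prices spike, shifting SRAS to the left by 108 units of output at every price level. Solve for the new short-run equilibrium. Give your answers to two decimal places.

This is a negative supply shock: SRAS shifts left.
New SRAS: y = 2090 + 10p.
Set AD = SRAS: 5797 − 8p = 2090 + 10p, so 3707 = 18p and p = 205.94.
Substituting into AD, y = 4149.44.

p = 205.94, y = 4149.44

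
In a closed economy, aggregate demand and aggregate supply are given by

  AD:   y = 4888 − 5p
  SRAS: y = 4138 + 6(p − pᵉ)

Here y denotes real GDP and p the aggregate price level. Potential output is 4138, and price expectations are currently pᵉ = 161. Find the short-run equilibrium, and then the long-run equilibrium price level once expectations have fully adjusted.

Short run: with pᵉ = 161, SRAS is y = 3172 + 6p. Setting AD = SRAS gives 1716 = 11p, so p = 156 and y = 4888 − 5·156 = 4108.
Output 4108 is below potential 4138, so over time expected prices fall and SRAS shifts right until y returns to 4138.
Long run: y = 4138 on the AD curve gives 4138 = 4888 − 5p, so p = 150.

Short run: p = 156, y = 4108. Long run: p = 150.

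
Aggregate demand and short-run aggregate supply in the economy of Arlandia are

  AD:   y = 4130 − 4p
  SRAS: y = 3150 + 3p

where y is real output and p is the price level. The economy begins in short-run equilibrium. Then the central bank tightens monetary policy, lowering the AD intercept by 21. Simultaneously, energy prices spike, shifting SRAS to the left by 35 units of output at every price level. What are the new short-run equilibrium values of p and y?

After both shocks: AD is y = 4109 − 4p and SRAS is y = 3115 + 3p.
Setting them equal: 994 = 7p, so p = 142.
y = 4109 − 4·142 = 3541.

p = 142, y = 3541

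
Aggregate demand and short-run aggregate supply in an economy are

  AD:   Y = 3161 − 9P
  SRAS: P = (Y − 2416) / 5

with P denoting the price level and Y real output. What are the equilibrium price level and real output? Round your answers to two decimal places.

Rearrange SRAS to Y = 2416 + 5P.
Set AD = SRAS: 3161 − 9P = 2416 + 5P, so 745 = 14P and P = 53.21.
Substituting into AD, Y = 3161 − 9P = 2682.07.

P = 53.21, Y = 2682.07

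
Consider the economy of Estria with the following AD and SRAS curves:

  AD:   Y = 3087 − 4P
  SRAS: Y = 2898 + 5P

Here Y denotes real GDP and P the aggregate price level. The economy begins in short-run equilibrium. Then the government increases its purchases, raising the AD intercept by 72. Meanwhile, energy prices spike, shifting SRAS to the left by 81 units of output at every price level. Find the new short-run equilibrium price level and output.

After both shocks: AD is Y = 3159 − 4P and SRAS is Y = 2817 + 5P.
Setting them equal: 342 = 9P, so P = 38.
Y = 3159 − 4·38 = 3007.

P = 38, Y = 3007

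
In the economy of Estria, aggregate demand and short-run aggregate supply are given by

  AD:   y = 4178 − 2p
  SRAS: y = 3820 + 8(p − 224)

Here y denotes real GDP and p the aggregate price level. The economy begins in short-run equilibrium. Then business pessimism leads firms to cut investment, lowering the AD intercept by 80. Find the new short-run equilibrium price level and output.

This is a negative demand shock: AD shifts left.
New AD: y = 4098 − 2p.
SRAS can be written y = 2028 + 8p.
Set AD = SRAS: 4098 − 2p = 2028 + 8p, so 2070 = 10p and p = 207.
y = 4098 − 2·207 = 3684.

p = 207, y = 3684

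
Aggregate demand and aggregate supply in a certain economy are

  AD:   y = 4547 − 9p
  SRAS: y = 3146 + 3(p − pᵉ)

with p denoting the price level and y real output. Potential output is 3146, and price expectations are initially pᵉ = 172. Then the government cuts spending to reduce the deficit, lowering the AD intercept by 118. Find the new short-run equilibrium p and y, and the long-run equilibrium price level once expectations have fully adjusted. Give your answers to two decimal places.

AD shifts left: new AD is y = 4429 − 9p. With pᵉ = 172, SRAS is y = 2630 + 3p.
Short run: 4429 − 9p = 2630 + 3p gives 1799 = 12p, so p = 149.92 and y = 4429 − 9p = 3079.75.
y = 3079.75 is below potential 3146; expectations adjust and SRAS shifts right until y = 3146.
Long run: on the new AD curve, 3146 = 4429 − 9p gives p = 142.56.

Short run: p = 149.92, y = 3079.75. Long run: p = 142.56.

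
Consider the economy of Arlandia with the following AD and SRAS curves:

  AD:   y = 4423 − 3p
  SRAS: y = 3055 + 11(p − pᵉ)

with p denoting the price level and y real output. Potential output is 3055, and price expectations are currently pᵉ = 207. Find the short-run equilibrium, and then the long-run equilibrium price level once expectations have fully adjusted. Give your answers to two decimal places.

Short run: with pᵉ = 207, SRAS is y = 778 + 11p. Setting AD = SRAS gives 3645 = 14p, so p = 260.36 and y = 4423 − 3p = 3641.93.
Output 3641.93 is above potential 3055, so over time expected prices rise and SRAS shifts left until y returns to 3055.
Long run: y = 3055 on the AD curve gives 3055 = 4423 − 3p, so p = 456.00.

Short run: p = 260.36, y = 3641.93. Long run: p = 456.00.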